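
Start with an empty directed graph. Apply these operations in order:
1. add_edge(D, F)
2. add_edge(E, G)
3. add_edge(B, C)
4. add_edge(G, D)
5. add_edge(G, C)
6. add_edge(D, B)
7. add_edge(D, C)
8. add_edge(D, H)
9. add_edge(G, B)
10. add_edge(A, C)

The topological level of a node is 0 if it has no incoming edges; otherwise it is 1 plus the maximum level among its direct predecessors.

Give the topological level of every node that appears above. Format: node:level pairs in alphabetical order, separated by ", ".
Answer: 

Op 1: add_edge(D, F). Edges now: 1
Op 2: add_edge(E, G). Edges now: 2
Op 3: add_edge(B, C). Edges now: 3
Op 4: add_edge(G, D). Edges now: 4
Op 5: add_edge(G, C). Edges now: 5
Op 6: add_edge(D, B). Edges now: 6
Op 7: add_edge(D, C). Edges now: 7
Op 8: add_edge(D, H). Edges now: 8
Op 9: add_edge(G, B). Edges now: 9
Op 10: add_edge(A, C). Edges now: 10
Compute levels (Kahn BFS):
  sources (in-degree 0): A, E
  process A: level=0
    A->C: in-degree(C)=3, level(C)>=1
  process E: level=0
    E->G: in-degree(G)=0, level(G)=1, enqueue
  process G: level=1
    G->B: in-degree(B)=1, level(B)>=2
    G->C: in-degree(C)=2, level(C)>=2
    G->D: in-degree(D)=0, level(D)=2, enqueue
  process D: level=2
    D->B: in-degree(B)=0, level(B)=3, enqueue
    D->C: in-degree(C)=1, level(C)>=3
    D->F: in-degree(F)=0, level(F)=3, enqueue
    D->H: in-degree(H)=0, level(H)=3, enqueue
  process B: level=3
    B->C: in-degree(C)=0, level(C)=4, enqueue
  process F: level=3
  process H: level=3
  process C: level=4
All levels: A:0, B:3, C:4, D:2, E:0, F:3, G:1, H:3

Answer: A:0, B:3, C:4, D:2, E:0, F:3, G:1, H:3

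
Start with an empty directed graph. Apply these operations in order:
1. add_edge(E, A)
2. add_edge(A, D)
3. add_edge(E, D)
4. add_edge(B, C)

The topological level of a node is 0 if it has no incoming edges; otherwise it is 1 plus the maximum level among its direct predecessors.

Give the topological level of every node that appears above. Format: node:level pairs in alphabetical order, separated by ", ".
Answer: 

Answer: A:1, B:0, C:1, D:2, E:0

Derivation:
Op 1: add_edge(E, A). Edges now: 1
Op 2: add_edge(A, D). Edges now: 2
Op 3: add_edge(E, D). Edges now: 3
Op 4: add_edge(B, C). Edges now: 4
Compute levels (Kahn BFS):
  sources (in-degree 0): B, E
  process B: level=0
    B->C: in-degree(C)=0, level(C)=1, enqueue
  process E: level=0
    E->A: in-degree(A)=0, level(A)=1, enqueue
    E->D: in-degree(D)=1, level(D)>=1
  process C: level=1
  process A: level=1
    A->D: in-degree(D)=0, level(D)=2, enqueue
  process D: level=2
All levels: A:1, B:0, C:1, D:2, E:0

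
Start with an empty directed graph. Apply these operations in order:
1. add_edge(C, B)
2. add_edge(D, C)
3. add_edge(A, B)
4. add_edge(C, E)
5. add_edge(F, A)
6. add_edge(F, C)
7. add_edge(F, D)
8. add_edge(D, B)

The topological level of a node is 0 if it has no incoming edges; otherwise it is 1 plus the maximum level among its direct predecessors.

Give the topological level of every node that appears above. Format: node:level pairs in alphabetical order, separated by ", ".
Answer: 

Answer: A:1, B:3, C:2, D:1, E:3, F:0

Derivation:
Op 1: add_edge(C, B). Edges now: 1
Op 2: add_edge(D, C). Edges now: 2
Op 3: add_edge(A, B). Edges now: 3
Op 4: add_edge(C, E). Edges now: 4
Op 5: add_edge(F, A). Edges now: 5
Op 6: add_edge(F, C). Edges now: 6
Op 7: add_edge(F, D). Edges now: 7
Op 8: add_edge(D, B). Edges now: 8
Compute levels (Kahn BFS):
  sources (in-degree 0): F
  process F: level=0
    F->A: in-degree(A)=0, level(A)=1, enqueue
    F->C: in-degree(C)=1, level(C)>=1
    F->D: in-degree(D)=0, level(D)=1, enqueue
  process A: level=1
    A->B: in-degree(B)=2, level(B)>=2
  process D: level=1
    D->B: in-degree(B)=1, level(B)>=2
    D->C: in-degree(C)=0, level(C)=2, enqueue
  process C: level=2
    C->B: in-degree(B)=0, level(B)=3, enqueue
    C->E: in-degree(E)=0, level(E)=3, enqueue
  process B: level=3
  process E: level=3
All levels: A:1, B:3, C:2, D:1, E:3, F:0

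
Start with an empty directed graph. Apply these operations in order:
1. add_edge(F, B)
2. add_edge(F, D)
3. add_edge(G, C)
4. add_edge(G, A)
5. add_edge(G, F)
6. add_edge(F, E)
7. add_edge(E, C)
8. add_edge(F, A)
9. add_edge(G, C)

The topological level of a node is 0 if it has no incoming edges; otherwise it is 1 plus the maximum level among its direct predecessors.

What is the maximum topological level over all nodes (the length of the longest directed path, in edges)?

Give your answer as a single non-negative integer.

Op 1: add_edge(F, B). Edges now: 1
Op 2: add_edge(F, D). Edges now: 2
Op 3: add_edge(G, C). Edges now: 3
Op 4: add_edge(G, A). Edges now: 4
Op 5: add_edge(G, F). Edges now: 5
Op 6: add_edge(F, E). Edges now: 6
Op 7: add_edge(E, C). Edges now: 7
Op 8: add_edge(F, A). Edges now: 8
Op 9: add_edge(G, C) (duplicate, no change). Edges now: 8
Compute levels (Kahn BFS):
  sources (in-degree 0): G
  process G: level=0
    G->A: in-degree(A)=1, level(A)>=1
    G->C: in-degree(C)=1, level(C)>=1
    G->F: in-degree(F)=0, level(F)=1, enqueue
  process F: level=1
    F->A: in-degree(A)=0, level(A)=2, enqueue
    F->B: in-degree(B)=0, level(B)=2, enqueue
    F->D: in-degree(D)=0, level(D)=2, enqueue
    F->E: in-degree(E)=0, level(E)=2, enqueue
  process A: level=2
  process B: level=2
  process D: level=2
  process E: level=2
    E->C: in-degree(C)=0, level(C)=3, enqueue
  process C: level=3
All levels: A:2, B:2, C:3, D:2, E:2, F:1, G:0
max level = 3

Answer: 3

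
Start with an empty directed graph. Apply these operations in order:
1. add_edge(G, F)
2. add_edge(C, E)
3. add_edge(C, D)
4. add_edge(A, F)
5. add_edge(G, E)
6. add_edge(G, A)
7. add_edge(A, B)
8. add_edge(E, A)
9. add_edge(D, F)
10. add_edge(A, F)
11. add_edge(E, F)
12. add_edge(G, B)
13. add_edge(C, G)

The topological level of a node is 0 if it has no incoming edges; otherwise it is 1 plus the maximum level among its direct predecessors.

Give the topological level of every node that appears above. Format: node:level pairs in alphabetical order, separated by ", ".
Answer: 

Answer: A:3, B:4, C:0, D:1, E:2, F:4, G:1

Derivation:
Op 1: add_edge(G, F). Edges now: 1
Op 2: add_edge(C, E). Edges now: 2
Op 3: add_edge(C, D). Edges now: 3
Op 4: add_edge(A, F). Edges now: 4
Op 5: add_edge(G, E). Edges now: 5
Op 6: add_edge(G, A). Edges now: 6
Op 7: add_edge(A, B). Edges now: 7
Op 8: add_edge(E, A). Edges now: 8
Op 9: add_edge(D, F). Edges now: 9
Op 10: add_edge(A, F) (duplicate, no change). Edges now: 9
Op 11: add_edge(E, F). Edges now: 10
Op 12: add_edge(G, B). Edges now: 11
Op 13: add_edge(C, G). Edges now: 12
Compute levels (Kahn BFS):
  sources (in-degree 0): C
  process C: level=0
    C->D: in-degree(D)=0, level(D)=1, enqueue
    C->E: in-degree(E)=1, level(E)>=1
    C->G: in-degree(G)=0, level(G)=1, enqueue
  process D: level=1
    D->F: in-degree(F)=3, level(F)>=2
  process G: level=1
    G->A: in-degree(A)=1, level(A)>=2
    G->B: in-degree(B)=1, level(B)>=2
    G->E: in-degree(E)=0, level(E)=2, enqueue
    G->F: in-degree(F)=2, level(F)>=2
  process E: level=2
    E->A: in-degree(A)=0, level(A)=3, enqueue
    E->F: in-degree(F)=1, level(F)>=3
  process A: level=3
    A->B: in-degree(B)=0, level(B)=4, enqueue
    A->F: in-degree(F)=0, level(F)=4, enqueue
  process B: level=4
  process F: level=4
All levels: A:3, B:4, C:0, D:1, E:2, F:4, G:1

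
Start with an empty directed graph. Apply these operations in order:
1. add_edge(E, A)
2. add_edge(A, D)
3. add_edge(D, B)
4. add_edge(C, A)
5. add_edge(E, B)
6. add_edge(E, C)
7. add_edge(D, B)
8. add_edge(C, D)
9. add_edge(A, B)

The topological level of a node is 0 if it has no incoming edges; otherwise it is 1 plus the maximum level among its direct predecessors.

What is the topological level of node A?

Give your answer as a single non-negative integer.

Answer: 2

Derivation:
Op 1: add_edge(E, A). Edges now: 1
Op 2: add_edge(A, D). Edges now: 2
Op 3: add_edge(D, B). Edges now: 3
Op 4: add_edge(C, A). Edges now: 4
Op 5: add_edge(E, B). Edges now: 5
Op 6: add_edge(E, C). Edges now: 6
Op 7: add_edge(D, B) (duplicate, no change). Edges now: 6
Op 8: add_edge(C, D). Edges now: 7
Op 9: add_edge(A, B). Edges now: 8
Compute levels (Kahn BFS):
  sources (in-degree 0): E
  process E: level=0
    E->A: in-degree(A)=1, level(A)>=1
    E->B: in-degree(B)=2, level(B)>=1
    E->C: in-degree(C)=0, level(C)=1, enqueue
  process C: level=1
    C->A: in-degree(A)=0, level(A)=2, enqueue
    C->D: in-degree(D)=1, level(D)>=2
  process A: level=2
    A->B: in-degree(B)=1, level(B)>=3
    A->D: in-degree(D)=0, level(D)=3, enqueue
  process D: level=3
    D->B: in-degree(B)=0, level(B)=4, enqueue
  process B: level=4
All levels: A:2, B:4, C:1, D:3, E:0
level(A) = 2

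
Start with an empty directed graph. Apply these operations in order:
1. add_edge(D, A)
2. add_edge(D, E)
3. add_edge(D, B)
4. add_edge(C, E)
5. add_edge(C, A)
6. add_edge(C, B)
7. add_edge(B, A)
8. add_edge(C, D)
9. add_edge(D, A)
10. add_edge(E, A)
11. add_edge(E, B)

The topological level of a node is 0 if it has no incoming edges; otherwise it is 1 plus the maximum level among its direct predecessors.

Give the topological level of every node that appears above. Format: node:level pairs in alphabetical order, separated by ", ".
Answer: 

Op 1: add_edge(D, A). Edges now: 1
Op 2: add_edge(D, E). Edges now: 2
Op 3: add_edge(D, B). Edges now: 3
Op 4: add_edge(C, E). Edges now: 4
Op 5: add_edge(C, A). Edges now: 5
Op 6: add_edge(C, B). Edges now: 6
Op 7: add_edge(B, A). Edges now: 7
Op 8: add_edge(C, D). Edges now: 8
Op 9: add_edge(D, A) (duplicate, no change). Edges now: 8
Op 10: add_edge(E, A). Edges now: 9
Op 11: add_edge(E, B). Edges now: 10
Compute levels (Kahn BFS):
  sources (in-degree 0): C
  process C: level=0
    C->A: in-degree(A)=3, level(A)>=1
    C->B: in-degree(B)=2, level(B)>=1
    C->D: in-degree(D)=0, level(D)=1, enqueue
    C->E: in-degree(E)=1, level(E)>=1
  process D: level=1
    D->A: in-degree(A)=2, level(A)>=2
    D->B: in-degree(B)=1, level(B)>=2
    D->E: in-degree(E)=0, level(E)=2, enqueue
  process E: level=2
    E->A: in-degree(A)=1, level(A)>=3
    E->B: in-degree(B)=0, level(B)=3, enqueue
  process B: level=3
    B->A: in-degree(A)=0, level(A)=4, enqueue
  process A: level=4
All levels: A:4, B:3, C:0, D:1, E:2

Answer: A:4, B:3, C:0, D:1, E:2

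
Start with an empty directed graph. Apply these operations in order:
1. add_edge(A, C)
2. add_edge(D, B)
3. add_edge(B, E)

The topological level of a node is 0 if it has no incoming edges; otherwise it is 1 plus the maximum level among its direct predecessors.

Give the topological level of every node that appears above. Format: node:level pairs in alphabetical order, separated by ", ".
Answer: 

Op 1: add_edge(A, C). Edges now: 1
Op 2: add_edge(D, B). Edges now: 2
Op 3: add_edge(B, E). Edges now: 3
Compute levels (Kahn BFS):
  sources (in-degree 0): A, D
  process A: level=0
    A->C: in-degree(C)=0, level(C)=1, enqueue
  process D: level=0
    D->B: in-degree(B)=0, level(B)=1, enqueue
  process C: level=1
  process B: level=1
    B->E: in-degree(E)=0, level(E)=2, enqueue
  process E: level=2
All levels: A:0, B:1, C:1, D:0, E:2

Answer: A:0, B:1, C:1, D:0, E:2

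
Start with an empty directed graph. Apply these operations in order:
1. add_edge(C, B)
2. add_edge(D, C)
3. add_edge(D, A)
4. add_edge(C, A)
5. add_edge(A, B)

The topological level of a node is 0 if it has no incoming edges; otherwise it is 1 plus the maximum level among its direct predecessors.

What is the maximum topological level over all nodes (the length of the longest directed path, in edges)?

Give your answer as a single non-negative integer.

Op 1: add_edge(C, B). Edges now: 1
Op 2: add_edge(D, C). Edges now: 2
Op 3: add_edge(D, A). Edges now: 3
Op 4: add_edge(C, A). Edges now: 4
Op 5: add_edge(A, B). Edges now: 5
Compute levels (Kahn BFS):
  sources (in-degree 0): D
  process D: level=0
    D->A: in-degree(A)=1, level(A)>=1
    D->C: in-degree(C)=0, level(C)=1, enqueue
  process C: level=1
    C->A: in-degree(A)=0, level(A)=2, enqueue
    C->B: in-degree(B)=1, level(B)>=2
  process A: level=2
    A->B: in-degree(B)=0, level(B)=3, enqueue
  process B: level=3
All levels: A:2, B:3, C:1, D:0
max level = 3

Answer: 3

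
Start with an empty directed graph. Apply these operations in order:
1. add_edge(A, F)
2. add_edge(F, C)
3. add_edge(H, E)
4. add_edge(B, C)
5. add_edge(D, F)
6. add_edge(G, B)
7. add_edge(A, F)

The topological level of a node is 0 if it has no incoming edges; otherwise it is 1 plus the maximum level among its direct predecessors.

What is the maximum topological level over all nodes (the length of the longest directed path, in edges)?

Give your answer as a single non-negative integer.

Op 1: add_edge(A, F). Edges now: 1
Op 2: add_edge(F, C). Edges now: 2
Op 3: add_edge(H, E). Edges now: 3
Op 4: add_edge(B, C). Edges now: 4
Op 5: add_edge(D, F). Edges now: 5
Op 6: add_edge(G, B). Edges now: 6
Op 7: add_edge(A, F) (duplicate, no change). Edges now: 6
Compute levels (Kahn BFS):
  sources (in-degree 0): A, D, G, H
  process A: level=0
    A->F: in-degree(F)=1, level(F)>=1
  process D: level=0
    D->F: in-degree(F)=0, level(F)=1, enqueue
  process G: level=0
    G->B: in-degree(B)=0, level(B)=1, enqueue
  process H: level=0
    H->E: in-degree(E)=0, level(E)=1, enqueue
  process F: level=1
    F->C: in-degree(C)=1, level(C)>=2
  process B: level=1
    B->C: in-degree(C)=0, level(C)=2, enqueue
  process E: level=1
  process C: level=2
All levels: A:0, B:1, C:2, D:0, E:1, F:1, G:0, H:0
max level = 2

Answer: 2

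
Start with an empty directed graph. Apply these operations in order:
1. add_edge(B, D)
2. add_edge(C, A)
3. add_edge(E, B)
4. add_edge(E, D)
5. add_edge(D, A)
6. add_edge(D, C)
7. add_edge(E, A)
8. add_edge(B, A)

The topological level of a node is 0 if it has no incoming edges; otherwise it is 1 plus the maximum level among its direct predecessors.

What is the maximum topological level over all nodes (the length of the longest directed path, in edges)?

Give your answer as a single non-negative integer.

Op 1: add_edge(B, D). Edges now: 1
Op 2: add_edge(C, A). Edges now: 2
Op 3: add_edge(E, B). Edges now: 3
Op 4: add_edge(E, D). Edges now: 4
Op 5: add_edge(D, A). Edges now: 5
Op 6: add_edge(D, C). Edges now: 6
Op 7: add_edge(E, A). Edges now: 7
Op 8: add_edge(B, A). Edges now: 8
Compute levels (Kahn BFS):
  sources (in-degree 0): E
  process E: level=0
    E->A: in-degree(A)=3, level(A)>=1
    E->B: in-degree(B)=0, level(B)=1, enqueue
    E->D: in-degree(D)=1, level(D)>=1
  process B: level=1
    B->A: in-degree(A)=2, level(A)>=2
    B->D: in-degree(D)=0, level(D)=2, enqueue
  process D: level=2
    D->A: in-degree(A)=1, level(A)>=3
    D->C: in-degree(C)=0, level(C)=3, enqueue
  process C: level=3
    C->A: in-degree(A)=0, level(A)=4, enqueue
  process A: level=4
All levels: A:4, B:1, C:3, D:2, E:0
max level = 4

Answer: 4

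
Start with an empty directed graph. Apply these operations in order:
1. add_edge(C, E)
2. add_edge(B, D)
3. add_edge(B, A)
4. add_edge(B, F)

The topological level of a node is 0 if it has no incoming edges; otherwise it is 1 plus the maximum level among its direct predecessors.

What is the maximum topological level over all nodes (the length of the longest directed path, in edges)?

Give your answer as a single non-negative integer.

Answer: 1

Derivation:
Op 1: add_edge(C, E). Edges now: 1
Op 2: add_edge(B, D). Edges now: 2
Op 3: add_edge(B, A). Edges now: 3
Op 4: add_edge(B, F). Edges now: 4
Compute levels (Kahn BFS):
  sources (in-degree 0): B, C
  process B: level=0
    B->A: in-degree(A)=0, level(A)=1, enqueue
    B->D: in-degree(D)=0, level(D)=1, enqueue
    B->F: in-degree(F)=0, level(F)=1, enqueue
  process C: level=0
    C->E: in-degree(E)=0, level(E)=1, enqueue
  process A: level=1
  process D: level=1
  process F: level=1
  process E: level=1
All levels: A:1, B:0, C:0, D:1, E:1, F:1
max level = 1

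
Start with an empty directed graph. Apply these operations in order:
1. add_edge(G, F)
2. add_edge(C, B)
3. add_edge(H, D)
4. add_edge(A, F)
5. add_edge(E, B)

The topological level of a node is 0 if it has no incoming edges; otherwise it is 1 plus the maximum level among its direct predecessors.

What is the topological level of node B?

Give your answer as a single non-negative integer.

Answer: 1

Derivation:
Op 1: add_edge(G, F). Edges now: 1
Op 2: add_edge(C, B). Edges now: 2
Op 3: add_edge(H, D). Edges now: 3
Op 4: add_edge(A, F). Edges now: 4
Op 5: add_edge(E, B). Edges now: 5
Compute levels (Kahn BFS):
  sources (in-degree 0): A, C, E, G, H
  process A: level=0
    A->F: in-degree(F)=1, level(F)>=1
  process C: level=0
    C->B: in-degree(B)=1, level(B)>=1
  process E: level=0
    E->B: in-degree(B)=0, level(B)=1, enqueue
  process G: level=0
    G->F: in-degree(F)=0, level(F)=1, enqueue
  process H: level=0
    H->D: in-degree(D)=0, level(D)=1, enqueue
  process B: level=1
  process F: level=1
  process D: level=1
All levels: A:0, B:1, C:0, D:1, E:0, F:1, G:0, H:0
level(B) = 1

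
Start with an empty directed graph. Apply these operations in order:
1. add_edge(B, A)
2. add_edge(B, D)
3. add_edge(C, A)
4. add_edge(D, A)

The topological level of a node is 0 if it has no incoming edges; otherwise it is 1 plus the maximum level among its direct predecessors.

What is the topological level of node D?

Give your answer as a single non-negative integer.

Answer: 1

Derivation:
Op 1: add_edge(B, A). Edges now: 1
Op 2: add_edge(B, D). Edges now: 2
Op 3: add_edge(C, A). Edges now: 3
Op 4: add_edge(D, A). Edges now: 4
Compute levels (Kahn BFS):
  sources (in-degree 0): B, C
  process B: level=0
    B->A: in-degree(A)=2, level(A)>=1
    B->D: in-degree(D)=0, level(D)=1, enqueue
  process C: level=0
    C->A: in-degree(A)=1, level(A)>=1
  process D: level=1
    D->A: in-degree(A)=0, level(A)=2, enqueue
  process A: level=2
All levels: A:2, B:0, C:0, D:1
level(D) = 1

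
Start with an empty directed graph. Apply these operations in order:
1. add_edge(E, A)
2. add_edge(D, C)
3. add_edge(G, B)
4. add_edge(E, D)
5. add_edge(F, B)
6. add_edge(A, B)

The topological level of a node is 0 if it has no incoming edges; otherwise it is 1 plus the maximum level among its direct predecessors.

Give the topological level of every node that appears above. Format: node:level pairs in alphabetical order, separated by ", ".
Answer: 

Op 1: add_edge(E, A). Edges now: 1
Op 2: add_edge(D, C). Edges now: 2
Op 3: add_edge(G, B). Edges now: 3
Op 4: add_edge(E, D). Edges now: 4
Op 5: add_edge(F, B). Edges now: 5
Op 6: add_edge(A, B). Edges now: 6
Compute levels (Kahn BFS):
  sources (in-degree 0): E, F, G
  process E: level=0
    E->A: in-degree(A)=0, level(A)=1, enqueue
    E->D: in-degree(D)=0, level(D)=1, enqueue
  process F: level=0
    F->B: in-degree(B)=2, level(B)>=1
  process G: level=0
    G->B: in-degree(B)=1, level(B)>=1
  process A: level=1
    A->B: in-degree(B)=0, level(B)=2, enqueue
  process D: level=1
    D->C: in-degree(C)=0, level(C)=2, enqueue
  process B: level=2
  process C: level=2
All levels: A:1, B:2, C:2, D:1, E:0, F:0, G:0

Answer: A:1, B:2, C:2, D:1, E:0, F:0, G:0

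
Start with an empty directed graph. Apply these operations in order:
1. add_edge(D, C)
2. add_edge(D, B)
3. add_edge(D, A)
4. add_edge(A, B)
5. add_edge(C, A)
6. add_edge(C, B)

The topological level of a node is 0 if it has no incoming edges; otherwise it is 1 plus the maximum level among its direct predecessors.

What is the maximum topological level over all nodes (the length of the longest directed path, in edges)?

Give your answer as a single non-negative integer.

Answer: 3

Derivation:
Op 1: add_edge(D, C). Edges now: 1
Op 2: add_edge(D, B). Edges now: 2
Op 3: add_edge(D, A). Edges now: 3
Op 4: add_edge(A, B). Edges now: 4
Op 5: add_edge(C, A). Edges now: 5
Op 6: add_edge(C, B). Edges now: 6
Compute levels (Kahn BFS):
  sources (in-degree 0): D
  process D: level=0
    D->A: in-degree(A)=1, level(A)>=1
    D->B: in-degree(B)=2, level(B)>=1
    D->C: in-degree(C)=0, level(C)=1, enqueue
  process C: level=1
    C->A: in-degree(A)=0, level(A)=2, enqueue
    C->B: in-degree(B)=1, level(B)>=2
  process A: level=2
    A->B: in-degree(B)=0, level(B)=3, enqueue
  process B: level=3
All levels: A:2, B:3, C:1, D:0
max level = 3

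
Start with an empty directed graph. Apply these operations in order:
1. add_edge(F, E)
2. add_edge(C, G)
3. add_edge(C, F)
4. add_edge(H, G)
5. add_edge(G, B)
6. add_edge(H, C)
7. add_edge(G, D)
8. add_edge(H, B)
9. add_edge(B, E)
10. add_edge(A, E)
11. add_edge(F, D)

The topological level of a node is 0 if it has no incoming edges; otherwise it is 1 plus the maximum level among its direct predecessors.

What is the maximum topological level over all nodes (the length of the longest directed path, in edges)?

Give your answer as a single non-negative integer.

Op 1: add_edge(F, E). Edges now: 1
Op 2: add_edge(C, G). Edges now: 2
Op 3: add_edge(C, F). Edges now: 3
Op 4: add_edge(H, G). Edges now: 4
Op 5: add_edge(G, B). Edges now: 5
Op 6: add_edge(H, C). Edges now: 6
Op 7: add_edge(G, D). Edges now: 7
Op 8: add_edge(H, B). Edges now: 8
Op 9: add_edge(B, E). Edges now: 9
Op 10: add_edge(A, E). Edges now: 10
Op 11: add_edge(F, D). Edges now: 11
Compute levels (Kahn BFS):
  sources (in-degree 0): A, H
  process A: level=0
    A->E: in-degree(E)=2, level(E)>=1
  process H: level=0
    H->B: in-degree(B)=1, level(B)>=1
    H->C: in-degree(C)=0, level(C)=1, enqueue
    H->G: in-degree(G)=1, level(G)>=1
  process C: level=1
    C->F: in-degree(F)=0, level(F)=2, enqueue
    C->G: in-degree(G)=0, level(G)=2, enqueue
  process F: level=2
    F->D: in-degree(D)=1, level(D)>=3
    F->E: in-degree(E)=1, level(E)>=3
  process G: level=2
    G->B: in-degree(B)=0, level(B)=3, enqueue
    G->D: in-degree(D)=0, level(D)=3, enqueue
  process B: level=3
    B->E: in-degree(E)=0, level(E)=4, enqueue
  process D: level=3
  process E: level=4
All levels: A:0, B:3, C:1, D:3, E:4, F:2, G:2, H:0
max level = 4

Answer: 4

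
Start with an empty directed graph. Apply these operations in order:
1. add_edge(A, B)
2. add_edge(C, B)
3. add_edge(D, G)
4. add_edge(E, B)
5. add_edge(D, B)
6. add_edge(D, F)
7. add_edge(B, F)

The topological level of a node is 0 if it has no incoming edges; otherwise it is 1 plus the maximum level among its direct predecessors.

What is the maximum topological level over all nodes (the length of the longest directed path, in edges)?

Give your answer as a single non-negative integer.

Op 1: add_edge(A, B). Edges now: 1
Op 2: add_edge(C, B). Edges now: 2
Op 3: add_edge(D, G). Edges now: 3
Op 4: add_edge(E, B). Edges now: 4
Op 5: add_edge(D, B). Edges now: 5
Op 6: add_edge(D, F). Edges now: 6
Op 7: add_edge(B, F). Edges now: 7
Compute levels (Kahn BFS):
  sources (in-degree 0): A, C, D, E
  process A: level=0
    A->B: in-degree(B)=3, level(B)>=1
  process C: level=0
    C->B: in-degree(B)=2, level(B)>=1
  process D: level=0
    D->B: in-degree(B)=1, level(B)>=1
    D->F: in-degree(F)=1, level(F)>=1
    D->G: in-degree(G)=0, level(G)=1, enqueue
  process E: level=0
    E->B: in-degree(B)=0, level(B)=1, enqueue
  process G: level=1
  process B: level=1
    B->F: in-degree(F)=0, level(F)=2, enqueue
  process F: level=2
All levels: A:0, B:1, C:0, D:0, E:0, F:2, G:1
max level = 2

Answer: 2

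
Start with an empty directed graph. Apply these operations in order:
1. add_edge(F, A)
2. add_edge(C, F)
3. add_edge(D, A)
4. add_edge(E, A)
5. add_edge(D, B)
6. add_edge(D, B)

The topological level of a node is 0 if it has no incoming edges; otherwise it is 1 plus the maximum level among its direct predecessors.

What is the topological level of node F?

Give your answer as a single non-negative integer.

Op 1: add_edge(F, A). Edges now: 1
Op 2: add_edge(C, F). Edges now: 2
Op 3: add_edge(D, A). Edges now: 3
Op 4: add_edge(E, A). Edges now: 4
Op 5: add_edge(D, B). Edges now: 5
Op 6: add_edge(D, B) (duplicate, no change). Edges now: 5
Compute levels (Kahn BFS):
  sources (in-degree 0): C, D, E
  process C: level=0
    C->F: in-degree(F)=0, level(F)=1, enqueue
  process D: level=0
    D->A: in-degree(A)=2, level(A)>=1
    D->B: in-degree(B)=0, level(B)=1, enqueue
  process E: level=0
    E->A: in-degree(A)=1, level(A)>=1
  process F: level=1
    F->A: in-degree(A)=0, level(A)=2, enqueue
  process B: level=1
  process A: level=2
All levels: A:2, B:1, C:0, D:0, E:0, F:1
level(F) = 1

Answer: 1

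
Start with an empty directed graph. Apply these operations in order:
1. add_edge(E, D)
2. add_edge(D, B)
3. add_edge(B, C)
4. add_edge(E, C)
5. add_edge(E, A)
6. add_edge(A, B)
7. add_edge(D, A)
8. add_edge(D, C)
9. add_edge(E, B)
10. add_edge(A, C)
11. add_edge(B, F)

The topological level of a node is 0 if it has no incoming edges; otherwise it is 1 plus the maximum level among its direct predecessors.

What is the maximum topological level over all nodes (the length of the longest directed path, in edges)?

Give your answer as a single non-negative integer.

Answer: 4

Derivation:
Op 1: add_edge(E, D). Edges now: 1
Op 2: add_edge(D, B). Edges now: 2
Op 3: add_edge(B, C). Edges now: 3
Op 4: add_edge(E, C). Edges now: 4
Op 5: add_edge(E, A). Edges now: 5
Op 6: add_edge(A, B). Edges now: 6
Op 7: add_edge(D, A). Edges now: 7
Op 8: add_edge(D, C). Edges now: 8
Op 9: add_edge(E, B). Edges now: 9
Op 10: add_edge(A, C). Edges now: 10
Op 11: add_edge(B, F). Edges now: 11
Compute levels (Kahn BFS):
  sources (in-degree 0): E
  process E: level=0
    E->A: in-degree(A)=1, level(A)>=1
    E->B: in-degree(B)=2, level(B)>=1
    E->C: in-degree(C)=3, level(C)>=1
    E->D: in-degree(D)=0, level(D)=1, enqueue
  process D: level=1
    D->A: in-degree(A)=0, level(A)=2, enqueue
    D->B: in-degree(B)=1, level(B)>=2
    D->C: in-degree(C)=2, level(C)>=2
  process A: level=2
    A->B: in-degree(B)=0, level(B)=3, enqueue
    A->C: in-degree(C)=1, level(C)>=3
  process B: level=3
    B->C: in-degree(C)=0, level(C)=4, enqueue
    B->F: in-degree(F)=0, level(F)=4, enqueue
  process C: level=4
  process F: level=4
All levels: A:2, B:3, C:4, D:1, E:0, F:4
max level = 4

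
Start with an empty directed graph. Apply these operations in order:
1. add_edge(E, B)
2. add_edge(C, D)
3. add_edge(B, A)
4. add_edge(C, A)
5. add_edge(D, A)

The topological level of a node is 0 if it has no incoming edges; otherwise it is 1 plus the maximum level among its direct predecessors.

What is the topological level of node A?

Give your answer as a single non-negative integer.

Op 1: add_edge(E, B). Edges now: 1
Op 2: add_edge(C, D). Edges now: 2
Op 3: add_edge(B, A). Edges now: 3
Op 4: add_edge(C, A). Edges now: 4
Op 5: add_edge(D, A). Edges now: 5
Compute levels (Kahn BFS):
  sources (in-degree 0): C, E
  process C: level=0
    C->A: in-degree(A)=2, level(A)>=1
    C->D: in-degree(D)=0, level(D)=1, enqueue
  process E: level=0
    E->B: in-degree(B)=0, level(B)=1, enqueue
  process D: level=1
    D->A: in-degree(A)=1, level(A)>=2
  process B: level=1
    B->A: in-degree(A)=0, level(A)=2, enqueue
  process A: level=2
All levels: A:2, B:1, C:0, D:1, E:0
level(A) = 2

Answer: 2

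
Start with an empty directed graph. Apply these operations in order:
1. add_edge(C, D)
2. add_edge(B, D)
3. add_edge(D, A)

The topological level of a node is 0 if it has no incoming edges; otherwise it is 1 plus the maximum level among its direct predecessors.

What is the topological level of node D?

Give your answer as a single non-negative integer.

Op 1: add_edge(C, D). Edges now: 1
Op 2: add_edge(B, D). Edges now: 2
Op 3: add_edge(D, A). Edges now: 3
Compute levels (Kahn BFS):
  sources (in-degree 0): B, C
  process B: level=0
    B->D: in-degree(D)=1, level(D)>=1
  process C: level=0
    C->D: in-degree(D)=0, level(D)=1, enqueue
  process D: level=1
    D->A: in-degree(A)=0, level(A)=2, enqueue
  process A: level=2
All levels: A:2, B:0, C:0, D:1
level(D) = 1

Answer: 1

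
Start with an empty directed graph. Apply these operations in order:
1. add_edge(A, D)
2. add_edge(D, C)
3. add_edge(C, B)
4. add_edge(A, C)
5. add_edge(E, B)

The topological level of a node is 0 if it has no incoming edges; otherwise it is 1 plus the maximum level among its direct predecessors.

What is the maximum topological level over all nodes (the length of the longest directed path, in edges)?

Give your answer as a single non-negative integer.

Op 1: add_edge(A, D). Edges now: 1
Op 2: add_edge(D, C). Edges now: 2
Op 3: add_edge(C, B). Edges now: 3
Op 4: add_edge(A, C). Edges now: 4
Op 5: add_edge(E, B). Edges now: 5
Compute levels (Kahn BFS):
  sources (in-degree 0): A, E
  process A: level=0
    A->C: in-degree(C)=1, level(C)>=1
    A->D: in-degree(D)=0, level(D)=1, enqueue
  process E: level=0
    E->B: in-degree(B)=1, level(B)>=1
  process D: level=1
    D->C: in-degree(C)=0, level(C)=2, enqueue
  process C: level=2
    C->B: in-degree(B)=0, level(B)=3, enqueue
  process B: level=3
All levels: A:0, B:3, C:2, D:1, E:0
max level = 3

Answer: 3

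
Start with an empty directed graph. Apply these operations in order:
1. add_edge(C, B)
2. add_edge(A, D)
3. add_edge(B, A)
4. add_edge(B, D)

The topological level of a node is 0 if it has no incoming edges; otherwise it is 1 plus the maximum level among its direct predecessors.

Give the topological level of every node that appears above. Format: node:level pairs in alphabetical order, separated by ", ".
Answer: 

Op 1: add_edge(C, B). Edges now: 1
Op 2: add_edge(A, D). Edges now: 2
Op 3: add_edge(B, A). Edges now: 3
Op 4: add_edge(B, D). Edges now: 4
Compute levels (Kahn BFS):
  sources (in-degree 0): C
  process C: level=0
    C->B: in-degree(B)=0, level(B)=1, enqueue
  process B: level=1
    B->A: in-degree(A)=0, level(A)=2, enqueue
    B->D: in-degree(D)=1, level(D)>=2
  process A: level=2
    A->D: in-degree(D)=0, level(D)=3, enqueue
  process D: level=3
All levels: A:2, B:1, C:0, D:3

Answer: A:2, B:1, C:0, D:3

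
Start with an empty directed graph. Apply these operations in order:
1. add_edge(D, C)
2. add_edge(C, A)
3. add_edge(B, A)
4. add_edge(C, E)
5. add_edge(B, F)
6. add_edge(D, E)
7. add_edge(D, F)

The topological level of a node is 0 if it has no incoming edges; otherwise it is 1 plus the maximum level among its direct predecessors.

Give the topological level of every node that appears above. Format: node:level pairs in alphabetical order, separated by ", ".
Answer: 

Op 1: add_edge(D, C). Edges now: 1
Op 2: add_edge(C, A). Edges now: 2
Op 3: add_edge(B, A). Edges now: 3
Op 4: add_edge(C, E). Edges now: 4
Op 5: add_edge(B, F). Edges now: 5
Op 6: add_edge(D, E). Edges now: 6
Op 7: add_edge(D, F). Edges now: 7
Compute levels (Kahn BFS):
  sources (in-degree 0): B, D
  process B: level=0
    B->A: in-degree(A)=1, level(A)>=1
    B->F: in-degree(F)=1, level(F)>=1
  process D: level=0
    D->C: in-degree(C)=0, level(C)=1, enqueue
    D->E: in-degree(E)=1, level(E)>=1
    D->F: in-degree(F)=0, level(F)=1, enqueue
  process C: level=1
    C->A: in-degree(A)=0, level(A)=2, enqueue
    C->E: in-degree(E)=0, level(E)=2, enqueue
  process F: level=1
  process A: level=2
  process E: level=2
All levels: A:2, B:0, C:1, D:0, E:2, F:1

Answer: A:2, B:0, C:1, D:0, E:2, F:1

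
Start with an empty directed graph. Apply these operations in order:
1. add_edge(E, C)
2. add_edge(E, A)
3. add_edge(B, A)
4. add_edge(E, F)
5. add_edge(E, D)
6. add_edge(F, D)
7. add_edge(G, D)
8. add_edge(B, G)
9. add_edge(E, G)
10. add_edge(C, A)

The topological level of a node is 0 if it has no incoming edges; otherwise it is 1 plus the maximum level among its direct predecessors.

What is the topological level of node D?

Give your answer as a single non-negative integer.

Answer: 2

Derivation:
Op 1: add_edge(E, C). Edges now: 1
Op 2: add_edge(E, A). Edges now: 2
Op 3: add_edge(B, A). Edges now: 3
Op 4: add_edge(E, F). Edges now: 4
Op 5: add_edge(E, D). Edges now: 5
Op 6: add_edge(F, D). Edges now: 6
Op 7: add_edge(G, D). Edges now: 7
Op 8: add_edge(B, G). Edges now: 8
Op 9: add_edge(E, G). Edges now: 9
Op 10: add_edge(C, A). Edges now: 10
Compute levels (Kahn BFS):
  sources (in-degree 0): B, E
  process B: level=0
    B->A: in-degree(A)=2, level(A)>=1
    B->G: in-degree(G)=1, level(G)>=1
  process E: level=0
    E->A: in-degree(A)=1, level(A)>=1
    E->C: in-degree(C)=0, level(C)=1, enqueue
    E->D: in-degree(D)=2, level(D)>=1
    E->F: in-degree(F)=0, level(F)=1, enqueue
    E->G: in-degree(G)=0, level(G)=1, enqueue
  process C: level=1
    C->A: in-degree(A)=0, level(A)=2, enqueue
  process F: level=1
    F->D: in-degree(D)=1, level(D)>=2
  process G: level=1
    G->D: in-degree(D)=0, level(D)=2, enqueue
  process A: level=2
  process D: level=2
All levels: A:2, B:0, C:1, D:2, E:0, F:1, G:1
level(D) = 2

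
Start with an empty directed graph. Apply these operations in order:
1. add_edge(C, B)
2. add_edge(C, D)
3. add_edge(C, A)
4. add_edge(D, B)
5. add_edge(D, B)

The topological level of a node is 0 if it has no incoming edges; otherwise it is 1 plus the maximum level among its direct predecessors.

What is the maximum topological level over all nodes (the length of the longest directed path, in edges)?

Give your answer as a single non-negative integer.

Op 1: add_edge(C, B). Edges now: 1
Op 2: add_edge(C, D). Edges now: 2
Op 3: add_edge(C, A). Edges now: 3
Op 4: add_edge(D, B). Edges now: 4
Op 5: add_edge(D, B) (duplicate, no change). Edges now: 4
Compute levels (Kahn BFS):
  sources (in-degree 0): C
  process C: level=0
    C->A: in-degree(A)=0, level(A)=1, enqueue
    C->B: in-degree(B)=1, level(B)>=1
    C->D: in-degree(D)=0, level(D)=1, enqueue
  process A: level=1
  process D: level=1
    D->B: in-degree(B)=0, level(B)=2, enqueue
  process B: level=2
All levels: A:1, B:2, C:0, D:1
max level = 2

Answer: 2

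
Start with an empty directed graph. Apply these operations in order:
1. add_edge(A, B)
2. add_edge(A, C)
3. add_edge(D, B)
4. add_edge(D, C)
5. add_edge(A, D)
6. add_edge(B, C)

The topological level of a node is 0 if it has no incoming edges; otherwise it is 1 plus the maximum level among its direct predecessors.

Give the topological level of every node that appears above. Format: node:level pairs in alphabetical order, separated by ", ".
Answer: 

Op 1: add_edge(A, B). Edges now: 1
Op 2: add_edge(A, C). Edges now: 2
Op 3: add_edge(D, B). Edges now: 3
Op 4: add_edge(D, C). Edges now: 4
Op 5: add_edge(A, D). Edges now: 5
Op 6: add_edge(B, C). Edges now: 6
Compute levels (Kahn BFS):
  sources (in-degree 0): A
  process A: level=0
    A->B: in-degree(B)=1, level(B)>=1
    A->C: in-degree(C)=2, level(C)>=1
    A->D: in-degree(D)=0, level(D)=1, enqueue
  process D: level=1
    D->B: in-degree(B)=0, level(B)=2, enqueue
    D->C: in-degree(C)=1, level(C)>=2
  process B: level=2
    B->C: in-degree(C)=0, level(C)=3, enqueue
  process C: level=3
All levels: A:0, B:2, C:3, D:1

Answer: A:0, B:2, C:3, D:1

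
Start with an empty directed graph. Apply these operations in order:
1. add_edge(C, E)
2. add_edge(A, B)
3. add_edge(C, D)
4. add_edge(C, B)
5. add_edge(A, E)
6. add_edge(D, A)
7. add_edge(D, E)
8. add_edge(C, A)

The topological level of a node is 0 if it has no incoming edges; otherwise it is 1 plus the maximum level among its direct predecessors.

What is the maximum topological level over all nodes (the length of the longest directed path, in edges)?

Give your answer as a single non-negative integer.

Op 1: add_edge(C, E). Edges now: 1
Op 2: add_edge(A, B). Edges now: 2
Op 3: add_edge(C, D). Edges now: 3
Op 4: add_edge(C, B). Edges now: 4
Op 5: add_edge(A, E). Edges now: 5
Op 6: add_edge(D, A). Edges now: 6
Op 7: add_edge(D, E). Edges now: 7
Op 8: add_edge(C, A). Edges now: 8
Compute levels (Kahn BFS):
  sources (in-degree 0): C
  process C: level=0
    C->A: in-degree(A)=1, level(A)>=1
    C->B: in-degree(B)=1, level(B)>=1
    C->D: in-degree(D)=0, level(D)=1, enqueue
    C->E: in-degree(E)=2, level(E)>=1
  process D: level=1
    D->A: in-degree(A)=0, level(A)=2, enqueue
    D->E: in-degree(E)=1, level(E)>=2
  process A: level=2
    A->B: in-degree(B)=0, level(B)=3, enqueue
    A->E: in-degree(E)=0, level(E)=3, enqueue
  process B: level=3
  process E: level=3
All levels: A:2, B:3, C:0, D:1, E:3
max level = 3

Answer: 3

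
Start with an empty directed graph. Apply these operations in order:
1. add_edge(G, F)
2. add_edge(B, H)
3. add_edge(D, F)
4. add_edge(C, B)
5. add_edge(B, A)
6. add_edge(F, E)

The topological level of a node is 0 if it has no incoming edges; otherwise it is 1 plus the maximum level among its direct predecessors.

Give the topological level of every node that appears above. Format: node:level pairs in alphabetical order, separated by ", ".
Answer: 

Answer: A:2, B:1, C:0, D:0, E:2, F:1, G:0, H:2

Derivation:
Op 1: add_edge(G, F). Edges now: 1
Op 2: add_edge(B, H). Edges now: 2
Op 3: add_edge(D, F). Edges now: 3
Op 4: add_edge(C, B). Edges now: 4
Op 5: add_edge(B, A). Edges now: 5
Op 6: add_edge(F, E). Edges now: 6
Compute levels (Kahn BFS):
  sources (in-degree 0): C, D, G
  process C: level=0
    C->B: in-degree(B)=0, level(B)=1, enqueue
  process D: level=0
    D->F: in-degree(F)=1, level(F)>=1
  process G: level=0
    G->F: in-degree(F)=0, level(F)=1, enqueue
  process B: level=1
    B->A: in-degree(A)=0, level(A)=2, enqueue
    B->H: in-degree(H)=0, level(H)=2, enqueue
  process F: level=1
    F->E: in-degree(E)=0, level(E)=2, enqueue
  process A: level=2
  process H: level=2
  process E: level=2
All levels: A:2, B:1, C:0, D:0, E:2, F:1, G:0, H:2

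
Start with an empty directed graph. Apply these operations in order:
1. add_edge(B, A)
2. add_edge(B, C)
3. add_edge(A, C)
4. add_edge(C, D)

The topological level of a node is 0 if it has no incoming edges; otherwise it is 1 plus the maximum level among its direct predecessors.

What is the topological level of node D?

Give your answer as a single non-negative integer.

Op 1: add_edge(B, A). Edges now: 1
Op 2: add_edge(B, C). Edges now: 2
Op 3: add_edge(A, C). Edges now: 3
Op 4: add_edge(C, D). Edges now: 4
Compute levels (Kahn BFS):
  sources (in-degree 0): B
  process B: level=0
    B->A: in-degree(A)=0, level(A)=1, enqueue
    B->C: in-degree(C)=1, level(C)>=1
  process A: level=1
    A->C: in-degree(C)=0, level(C)=2, enqueue
  process C: level=2
    C->D: in-degree(D)=0, level(D)=3, enqueue
  process D: level=3
All levels: A:1, B:0, C:2, D:3
level(D) = 3

Answer: 3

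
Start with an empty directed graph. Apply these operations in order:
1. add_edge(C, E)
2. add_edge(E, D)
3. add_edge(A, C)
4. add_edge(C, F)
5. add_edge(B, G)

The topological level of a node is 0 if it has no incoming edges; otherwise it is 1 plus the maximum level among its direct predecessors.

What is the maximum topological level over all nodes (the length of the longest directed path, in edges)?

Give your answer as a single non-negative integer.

Op 1: add_edge(C, E). Edges now: 1
Op 2: add_edge(E, D). Edges now: 2
Op 3: add_edge(A, C). Edges now: 3
Op 4: add_edge(C, F). Edges now: 4
Op 5: add_edge(B, G). Edges now: 5
Compute levels (Kahn BFS):
  sources (in-degree 0): A, B
  process A: level=0
    A->C: in-degree(C)=0, level(C)=1, enqueue
  process B: level=0
    B->G: in-degree(G)=0, level(G)=1, enqueue
  process C: level=1
    C->E: in-degree(E)=0, level(E)=2, enqueue
    C->F: in-degree(F)=0, level(F)=2, enqueue
  process G: level=1
  process E: level=2
    E->D: in-degree(D)=0, level(D)=3, enqueue
  process F: level=2
  process D: level=3
All levels: A:0, B:0, C:1, D:3, E:2, F:2, G:1
max level = 3

Answer: 3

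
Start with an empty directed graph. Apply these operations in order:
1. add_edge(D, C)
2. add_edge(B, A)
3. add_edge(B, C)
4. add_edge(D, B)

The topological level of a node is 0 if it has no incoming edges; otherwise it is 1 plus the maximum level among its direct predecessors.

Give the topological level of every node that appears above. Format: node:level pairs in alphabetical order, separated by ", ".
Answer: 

Answer: A:2, B:1, C:2, D:0

Derivation:
Op 1: add_edge(D, C). Edges now: 1
Op 2: add_edge(B, A). Edges now: 2
Op 3: add_edge(B, C). Edges now: 3
Op 4: add_edge(D, B). Edges now: 4
Compute levels (Kahn BFS):
  sources (in-degree 0): D
  process D: level=0
    D->B: in-degree(B)=0, level(B)=1, enqueue
    D->C: in-degree(C)=1, level(C)>=1
  process B: level=1
    B->A: in-degree(A)=0, level(A)=2, enqueue
    B->C: in-degree(C)=0, level(C)=2, enqueue
  process A: level=2
  process C: level=2
All levels: A:2, B:1, C:2, D:0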